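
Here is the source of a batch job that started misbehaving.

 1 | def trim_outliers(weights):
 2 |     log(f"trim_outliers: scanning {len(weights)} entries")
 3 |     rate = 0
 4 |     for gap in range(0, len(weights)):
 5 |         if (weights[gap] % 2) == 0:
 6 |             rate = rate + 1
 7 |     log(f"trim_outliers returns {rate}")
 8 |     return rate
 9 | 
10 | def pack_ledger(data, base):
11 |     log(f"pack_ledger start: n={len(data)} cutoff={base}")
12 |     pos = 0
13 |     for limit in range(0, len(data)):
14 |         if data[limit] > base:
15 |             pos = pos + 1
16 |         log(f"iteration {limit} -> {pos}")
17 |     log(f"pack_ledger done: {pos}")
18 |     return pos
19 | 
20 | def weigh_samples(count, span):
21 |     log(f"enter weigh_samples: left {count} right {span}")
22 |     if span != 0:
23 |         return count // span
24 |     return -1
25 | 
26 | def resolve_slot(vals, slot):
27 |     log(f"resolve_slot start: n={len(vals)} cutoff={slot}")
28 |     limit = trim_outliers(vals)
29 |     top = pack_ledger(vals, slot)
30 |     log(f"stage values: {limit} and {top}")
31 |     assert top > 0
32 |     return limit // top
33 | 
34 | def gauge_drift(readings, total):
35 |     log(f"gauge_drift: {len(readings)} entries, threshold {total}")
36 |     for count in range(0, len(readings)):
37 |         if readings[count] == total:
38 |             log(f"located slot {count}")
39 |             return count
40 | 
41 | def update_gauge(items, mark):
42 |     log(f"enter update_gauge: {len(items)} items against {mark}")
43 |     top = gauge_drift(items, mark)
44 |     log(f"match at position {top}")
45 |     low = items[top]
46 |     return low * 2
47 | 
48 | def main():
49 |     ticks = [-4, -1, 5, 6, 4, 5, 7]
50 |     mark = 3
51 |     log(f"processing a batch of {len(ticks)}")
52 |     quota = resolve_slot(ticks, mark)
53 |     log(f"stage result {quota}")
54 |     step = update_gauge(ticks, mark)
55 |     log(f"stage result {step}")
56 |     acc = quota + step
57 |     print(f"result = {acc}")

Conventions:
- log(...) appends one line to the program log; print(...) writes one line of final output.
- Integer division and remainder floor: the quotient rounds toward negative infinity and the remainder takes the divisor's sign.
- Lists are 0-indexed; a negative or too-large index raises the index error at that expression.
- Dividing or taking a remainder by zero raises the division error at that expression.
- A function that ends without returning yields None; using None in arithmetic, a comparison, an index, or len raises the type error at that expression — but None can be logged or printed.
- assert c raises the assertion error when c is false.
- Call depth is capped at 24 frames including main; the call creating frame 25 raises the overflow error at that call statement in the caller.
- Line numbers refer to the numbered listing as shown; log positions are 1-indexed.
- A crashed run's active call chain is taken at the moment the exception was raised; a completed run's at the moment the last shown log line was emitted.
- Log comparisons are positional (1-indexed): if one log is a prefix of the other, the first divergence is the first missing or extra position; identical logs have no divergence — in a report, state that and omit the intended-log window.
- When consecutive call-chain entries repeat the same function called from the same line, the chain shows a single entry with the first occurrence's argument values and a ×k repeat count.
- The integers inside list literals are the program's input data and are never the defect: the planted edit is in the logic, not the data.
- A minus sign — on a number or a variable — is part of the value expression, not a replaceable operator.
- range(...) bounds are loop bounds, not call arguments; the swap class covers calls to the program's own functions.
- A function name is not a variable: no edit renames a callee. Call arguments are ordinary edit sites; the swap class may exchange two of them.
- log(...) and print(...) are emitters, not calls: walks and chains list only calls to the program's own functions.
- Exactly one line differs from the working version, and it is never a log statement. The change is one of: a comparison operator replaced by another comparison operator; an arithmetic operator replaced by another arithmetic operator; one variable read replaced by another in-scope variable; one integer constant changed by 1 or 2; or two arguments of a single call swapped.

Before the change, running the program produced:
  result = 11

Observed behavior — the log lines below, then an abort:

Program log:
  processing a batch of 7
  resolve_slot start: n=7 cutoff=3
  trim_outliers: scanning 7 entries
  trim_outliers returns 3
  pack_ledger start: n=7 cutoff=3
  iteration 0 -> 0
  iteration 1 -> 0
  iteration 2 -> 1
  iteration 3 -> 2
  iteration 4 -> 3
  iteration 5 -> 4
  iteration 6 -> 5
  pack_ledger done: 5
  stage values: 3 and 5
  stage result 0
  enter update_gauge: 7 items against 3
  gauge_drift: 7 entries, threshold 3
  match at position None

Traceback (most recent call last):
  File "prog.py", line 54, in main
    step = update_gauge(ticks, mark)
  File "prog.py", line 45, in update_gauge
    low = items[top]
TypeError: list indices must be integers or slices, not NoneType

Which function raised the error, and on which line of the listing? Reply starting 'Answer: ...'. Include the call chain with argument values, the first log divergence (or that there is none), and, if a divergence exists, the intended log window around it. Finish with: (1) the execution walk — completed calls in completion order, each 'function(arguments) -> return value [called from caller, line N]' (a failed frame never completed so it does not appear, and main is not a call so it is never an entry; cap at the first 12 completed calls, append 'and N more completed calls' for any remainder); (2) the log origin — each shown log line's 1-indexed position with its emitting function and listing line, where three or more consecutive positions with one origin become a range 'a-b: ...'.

Answer: the error was raised in update_gauge, line 45.
Key observation: Everything matches until log position 2, which reads 'resolve_slot start: n=7 cutoff=3' in place of 'resolve_slot start: n=7 cutoff=5'.
Call chain: main -> update_gauge([-4, -1, 5, 6, 4, 5, 7], 3) (called at line 54).
First divergence: position 2 — shown 'resolve_slot start: n=7 cutoff=3', intended 'resolve_slot start: n=7 cutoff=5'.
Intended log window:
  1: processing a batch of 7
  2: resolve_slot start: n=7 cutoff=5
  3: trim_outliers: scanning 7 entries
Execution walk:
  trim_outliers([-4, -1, 5, 6, 4, 5, 7]) -> 3  [called from resolve_slot, line 28]
  pack_ledger([-4, -1, 5, 6, 4, 5, 7], 3) -> 5  [called from resolve_slot, line 29]
  resolve_slot([-4, -1, 5, 6, 4, 5, 7], 3) -> 0  [called from main, line 52]
  gauge_drift([-4, -1, 5, 6, 4, 5, 7], 3) -> None  [called from update_gauge, line 43]
Log line origins:
  1: logged in main at line 51
  2: logged in resolve_slot at line 27
  3: logged in trim_outliers at line 2
  4: logged in trim_outliers at line 7
  5: logged in pack_ledger at line 11
  6-12: logged in pack_ledger at line 16
  13: logged in pack_ledger at line 17
  14: logged in resolve_slot at line 30
  15: logged in main at line 53
  16: logged in update_gauge at line 42
  17: logged in gauge_drift at line 35
  18: logged in update_gauge at line 44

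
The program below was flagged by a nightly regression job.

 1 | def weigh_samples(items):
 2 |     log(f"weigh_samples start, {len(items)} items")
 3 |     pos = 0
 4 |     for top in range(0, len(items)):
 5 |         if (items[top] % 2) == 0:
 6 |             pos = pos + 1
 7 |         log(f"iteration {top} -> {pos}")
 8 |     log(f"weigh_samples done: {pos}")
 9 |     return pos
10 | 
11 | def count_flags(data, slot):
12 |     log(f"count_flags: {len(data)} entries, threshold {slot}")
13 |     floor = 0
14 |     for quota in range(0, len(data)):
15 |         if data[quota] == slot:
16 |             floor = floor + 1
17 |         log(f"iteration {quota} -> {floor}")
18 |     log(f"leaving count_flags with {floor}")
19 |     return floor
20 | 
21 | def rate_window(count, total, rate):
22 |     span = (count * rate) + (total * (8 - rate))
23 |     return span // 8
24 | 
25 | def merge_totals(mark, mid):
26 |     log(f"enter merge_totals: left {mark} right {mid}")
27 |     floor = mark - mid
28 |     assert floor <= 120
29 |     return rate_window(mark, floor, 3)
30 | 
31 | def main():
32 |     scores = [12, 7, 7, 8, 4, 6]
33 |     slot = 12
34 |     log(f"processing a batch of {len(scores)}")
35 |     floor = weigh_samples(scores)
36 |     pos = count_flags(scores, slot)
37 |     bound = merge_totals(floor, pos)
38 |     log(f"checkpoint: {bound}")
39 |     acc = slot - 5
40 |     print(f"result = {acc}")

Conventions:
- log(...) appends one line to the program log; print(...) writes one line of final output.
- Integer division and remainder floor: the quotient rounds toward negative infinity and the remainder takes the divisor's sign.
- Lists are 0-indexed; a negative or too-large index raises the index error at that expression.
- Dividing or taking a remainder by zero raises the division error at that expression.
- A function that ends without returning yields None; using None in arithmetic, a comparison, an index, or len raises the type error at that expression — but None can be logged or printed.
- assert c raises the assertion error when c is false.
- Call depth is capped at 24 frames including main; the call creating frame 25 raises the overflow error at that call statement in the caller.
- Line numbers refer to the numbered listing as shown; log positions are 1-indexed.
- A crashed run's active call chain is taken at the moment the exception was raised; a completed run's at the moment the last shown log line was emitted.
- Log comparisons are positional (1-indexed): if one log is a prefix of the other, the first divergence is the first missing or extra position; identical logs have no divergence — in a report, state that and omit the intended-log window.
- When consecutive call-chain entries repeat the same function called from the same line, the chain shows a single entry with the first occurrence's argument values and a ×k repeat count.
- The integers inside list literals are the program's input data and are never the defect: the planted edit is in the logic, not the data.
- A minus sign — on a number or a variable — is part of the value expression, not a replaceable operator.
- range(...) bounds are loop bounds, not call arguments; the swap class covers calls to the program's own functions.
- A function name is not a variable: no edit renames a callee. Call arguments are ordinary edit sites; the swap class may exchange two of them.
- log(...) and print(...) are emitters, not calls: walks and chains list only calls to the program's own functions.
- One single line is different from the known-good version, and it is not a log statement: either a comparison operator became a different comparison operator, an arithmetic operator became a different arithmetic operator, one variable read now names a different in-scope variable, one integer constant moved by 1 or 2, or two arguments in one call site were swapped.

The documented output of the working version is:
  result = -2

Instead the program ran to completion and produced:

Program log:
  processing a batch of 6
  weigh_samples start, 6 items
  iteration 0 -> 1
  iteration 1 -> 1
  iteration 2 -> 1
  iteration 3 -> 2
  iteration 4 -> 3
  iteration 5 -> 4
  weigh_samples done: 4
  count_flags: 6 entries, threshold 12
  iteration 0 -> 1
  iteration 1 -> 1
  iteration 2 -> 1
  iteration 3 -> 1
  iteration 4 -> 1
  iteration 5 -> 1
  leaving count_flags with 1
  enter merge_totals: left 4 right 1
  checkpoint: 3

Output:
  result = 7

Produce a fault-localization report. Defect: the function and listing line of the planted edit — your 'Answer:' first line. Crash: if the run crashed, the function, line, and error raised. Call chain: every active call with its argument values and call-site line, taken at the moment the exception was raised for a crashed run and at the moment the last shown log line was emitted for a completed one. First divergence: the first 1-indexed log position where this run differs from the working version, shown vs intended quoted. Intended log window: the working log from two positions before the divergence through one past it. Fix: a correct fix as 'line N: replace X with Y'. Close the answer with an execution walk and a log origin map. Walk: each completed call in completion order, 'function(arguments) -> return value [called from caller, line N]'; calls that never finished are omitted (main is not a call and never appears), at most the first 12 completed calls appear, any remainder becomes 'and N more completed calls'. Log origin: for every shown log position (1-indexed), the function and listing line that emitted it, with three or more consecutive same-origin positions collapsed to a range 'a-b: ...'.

Answer: the defect is in main at line 39.
Core observation: The logs agree in full; only the final output differs.
Call chain: main.
First divergence: none (the log streams are identical).
Execution walk:
  weigh_samples([12, 7, 7, 8, 4, 6]) -> 4  [called from main, line 35]
  count_flags([12, 7, 7, 8, 4, 6], 12) -> 1  [called from main, line 36]
  rate_window(4, 3, 3) -> 3  [called from merge_totals, line 29]
  merge_totals(4, 1) -> 3  [called from main, line 37]
Log line origins:
  1: emitted by main (line 34)
  2: emitted by weigh_samples (line 2)
  3-8: emitted by weigh_samples (line 7)
  9: emitted by weigh_samples (line 8)
  10: emitted by count_flags (line 12)
  11-16: emitted by count_flags (line 17)
  17: emitted by count_flags (line 18)
  18: emitted by merge_totals (line 26)
  19: emitted by main (line 38)
A correct fix: line 39: replace `slot` with `bound`.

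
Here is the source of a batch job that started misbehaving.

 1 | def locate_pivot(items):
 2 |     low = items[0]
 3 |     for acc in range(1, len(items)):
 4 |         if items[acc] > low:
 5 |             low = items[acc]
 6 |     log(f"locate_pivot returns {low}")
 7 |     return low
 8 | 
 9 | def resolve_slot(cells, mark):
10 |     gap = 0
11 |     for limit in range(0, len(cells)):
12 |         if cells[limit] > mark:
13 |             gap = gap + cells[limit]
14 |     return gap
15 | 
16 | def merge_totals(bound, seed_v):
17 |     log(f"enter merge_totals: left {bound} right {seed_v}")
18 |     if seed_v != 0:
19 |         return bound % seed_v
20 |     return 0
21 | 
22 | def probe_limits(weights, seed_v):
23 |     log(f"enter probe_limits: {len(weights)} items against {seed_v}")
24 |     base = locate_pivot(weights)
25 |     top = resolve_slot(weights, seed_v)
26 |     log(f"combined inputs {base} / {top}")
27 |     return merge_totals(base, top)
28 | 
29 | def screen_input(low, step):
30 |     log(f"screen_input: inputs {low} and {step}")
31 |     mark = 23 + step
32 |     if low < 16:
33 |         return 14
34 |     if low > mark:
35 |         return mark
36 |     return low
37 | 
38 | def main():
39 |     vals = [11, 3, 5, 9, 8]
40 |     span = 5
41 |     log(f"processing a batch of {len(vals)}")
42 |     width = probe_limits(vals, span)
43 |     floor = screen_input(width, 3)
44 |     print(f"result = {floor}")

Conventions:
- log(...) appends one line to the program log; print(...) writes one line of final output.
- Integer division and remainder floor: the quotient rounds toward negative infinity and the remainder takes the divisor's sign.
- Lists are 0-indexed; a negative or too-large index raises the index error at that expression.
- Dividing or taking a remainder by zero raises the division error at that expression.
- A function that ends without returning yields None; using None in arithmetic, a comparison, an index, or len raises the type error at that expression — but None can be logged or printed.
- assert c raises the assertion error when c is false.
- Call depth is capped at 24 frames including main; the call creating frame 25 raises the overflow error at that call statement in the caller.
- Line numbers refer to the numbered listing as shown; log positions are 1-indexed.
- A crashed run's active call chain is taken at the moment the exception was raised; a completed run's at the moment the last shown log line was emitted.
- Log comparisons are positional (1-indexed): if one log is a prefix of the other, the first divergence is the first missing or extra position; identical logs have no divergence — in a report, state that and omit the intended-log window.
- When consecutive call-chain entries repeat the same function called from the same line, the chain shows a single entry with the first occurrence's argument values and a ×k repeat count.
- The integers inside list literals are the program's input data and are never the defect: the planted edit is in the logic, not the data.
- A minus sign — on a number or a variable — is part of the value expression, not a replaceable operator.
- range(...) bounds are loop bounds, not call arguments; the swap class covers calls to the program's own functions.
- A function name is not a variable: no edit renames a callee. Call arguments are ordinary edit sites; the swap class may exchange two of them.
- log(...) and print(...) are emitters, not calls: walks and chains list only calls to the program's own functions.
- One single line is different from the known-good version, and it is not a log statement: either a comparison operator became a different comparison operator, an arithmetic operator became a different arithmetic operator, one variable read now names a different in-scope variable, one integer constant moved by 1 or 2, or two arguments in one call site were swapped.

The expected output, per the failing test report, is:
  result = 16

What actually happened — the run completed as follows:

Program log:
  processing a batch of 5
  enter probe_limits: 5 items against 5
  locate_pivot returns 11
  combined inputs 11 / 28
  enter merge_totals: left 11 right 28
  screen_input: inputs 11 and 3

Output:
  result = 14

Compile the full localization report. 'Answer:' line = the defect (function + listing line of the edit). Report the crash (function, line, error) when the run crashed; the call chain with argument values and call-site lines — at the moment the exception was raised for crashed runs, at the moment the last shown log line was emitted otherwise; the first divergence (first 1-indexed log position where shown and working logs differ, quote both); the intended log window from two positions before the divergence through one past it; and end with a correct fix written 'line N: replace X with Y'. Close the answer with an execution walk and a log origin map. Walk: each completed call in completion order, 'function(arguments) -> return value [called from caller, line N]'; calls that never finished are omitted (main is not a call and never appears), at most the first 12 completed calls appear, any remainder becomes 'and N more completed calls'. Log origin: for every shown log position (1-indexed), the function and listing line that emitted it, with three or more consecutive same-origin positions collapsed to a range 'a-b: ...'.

Answer: the defect is in screen_input at line 33.
The tell: Nothing in the log betrays the bug — only the output does.
Call chain: main -> screen_input(11, 3) (called at line 43).
First divergence: there is none — every log position agrees.
Execution walk:
  locate_pivot([11, 3, 5, 9, 8]) -> 11  [called from probe_limits, line 24]
  resolve_slot([11, 3, 5, 9, 8], 5) -> 28  [called from probe_limits, line 25]
  merge_totals(11, 28) -> 11  [called from probe_limits, line 27]
  probe_limits([11, 3, 5, 9, 8], 5) -> 11  [called from main, line 42]
  screen_input(11, 3) -> 14  [called from main, line 43]
Log origins:
  1: from main, line 41
  2: from probe_limits, line 23
  3: from locate_pivot, line 6
  4: from probe_limits, line 26
  5: from merge_totals, line 17
  6: from screen_input, line 30
A correct fix: line 33: replace `14` with `16`.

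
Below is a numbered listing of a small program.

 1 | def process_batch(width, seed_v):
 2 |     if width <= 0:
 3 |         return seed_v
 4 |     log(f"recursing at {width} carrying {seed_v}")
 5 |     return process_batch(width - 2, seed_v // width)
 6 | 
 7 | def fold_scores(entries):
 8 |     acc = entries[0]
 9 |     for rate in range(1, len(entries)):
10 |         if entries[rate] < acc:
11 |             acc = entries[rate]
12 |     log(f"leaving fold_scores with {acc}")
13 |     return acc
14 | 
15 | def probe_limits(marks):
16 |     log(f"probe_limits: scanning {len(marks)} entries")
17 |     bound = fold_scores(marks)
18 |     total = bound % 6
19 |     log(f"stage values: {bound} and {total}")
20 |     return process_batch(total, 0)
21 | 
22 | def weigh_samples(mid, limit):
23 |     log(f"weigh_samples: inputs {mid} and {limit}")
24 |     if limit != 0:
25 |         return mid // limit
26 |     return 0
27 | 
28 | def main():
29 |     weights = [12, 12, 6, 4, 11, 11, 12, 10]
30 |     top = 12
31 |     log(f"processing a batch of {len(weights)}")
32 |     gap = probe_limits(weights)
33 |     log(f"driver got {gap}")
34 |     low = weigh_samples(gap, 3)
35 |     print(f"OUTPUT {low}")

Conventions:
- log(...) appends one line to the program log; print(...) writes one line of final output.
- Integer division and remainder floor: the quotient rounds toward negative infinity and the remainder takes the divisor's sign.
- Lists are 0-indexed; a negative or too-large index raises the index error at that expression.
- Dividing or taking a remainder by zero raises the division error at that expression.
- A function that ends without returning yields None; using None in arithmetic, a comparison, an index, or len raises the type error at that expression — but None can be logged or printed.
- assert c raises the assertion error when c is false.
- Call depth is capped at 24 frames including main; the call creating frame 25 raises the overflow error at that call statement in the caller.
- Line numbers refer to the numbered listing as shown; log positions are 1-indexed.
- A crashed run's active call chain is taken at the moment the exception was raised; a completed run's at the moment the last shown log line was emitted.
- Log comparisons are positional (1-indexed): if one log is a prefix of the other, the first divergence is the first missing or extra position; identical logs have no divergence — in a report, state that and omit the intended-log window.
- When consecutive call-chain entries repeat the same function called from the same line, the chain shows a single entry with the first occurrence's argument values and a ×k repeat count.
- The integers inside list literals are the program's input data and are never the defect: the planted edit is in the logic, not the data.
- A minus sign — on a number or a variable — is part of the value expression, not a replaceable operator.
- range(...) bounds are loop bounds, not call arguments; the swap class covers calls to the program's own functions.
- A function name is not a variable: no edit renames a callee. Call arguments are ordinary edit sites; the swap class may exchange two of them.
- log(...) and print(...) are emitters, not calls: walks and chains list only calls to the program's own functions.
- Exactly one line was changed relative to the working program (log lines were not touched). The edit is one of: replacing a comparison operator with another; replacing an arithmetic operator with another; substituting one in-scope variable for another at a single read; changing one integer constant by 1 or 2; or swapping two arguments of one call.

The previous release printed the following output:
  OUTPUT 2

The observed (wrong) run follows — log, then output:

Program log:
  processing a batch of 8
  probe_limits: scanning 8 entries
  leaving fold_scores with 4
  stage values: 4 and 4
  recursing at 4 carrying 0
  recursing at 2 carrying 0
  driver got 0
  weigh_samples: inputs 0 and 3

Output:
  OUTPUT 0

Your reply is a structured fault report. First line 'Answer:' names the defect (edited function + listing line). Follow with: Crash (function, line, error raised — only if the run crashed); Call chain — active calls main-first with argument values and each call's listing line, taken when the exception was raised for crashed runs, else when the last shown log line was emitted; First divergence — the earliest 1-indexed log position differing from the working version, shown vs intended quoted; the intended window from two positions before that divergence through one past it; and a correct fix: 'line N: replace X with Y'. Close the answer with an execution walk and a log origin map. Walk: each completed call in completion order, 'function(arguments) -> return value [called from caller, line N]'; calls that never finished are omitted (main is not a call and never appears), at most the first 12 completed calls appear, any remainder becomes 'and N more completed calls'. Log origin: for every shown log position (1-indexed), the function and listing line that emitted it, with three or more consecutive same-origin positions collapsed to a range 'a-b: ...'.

Answer: the defect is in process_batch at line 5.
Key fact: At log position 6 the runs split — shown 'recursing at 2 carrying 0', but the working version logs 'recursing at 2 carrying 4'.
Call chain: main -> weigh_samples(0, 3) (called at line 34).
First divergence: position 6 — shown 'recursing at 2 carrying 0', intended 'recursing at 2 carrying 4'.
Intended log window:
  4: stage values: 4 and 4
  5: recursing at 4 carrying 0
  6: recursing at 2 carrying 4
  7: driver got 6
Execution walk:
  fold_scores([12, 12, 6, 4, 11, 11, 12, 10]) -> 4  [called from probe_limits, line 17]
  process_batch(0, 0) -> 0  [called from process_batch, line 5]
  process_batch(2, 0) -> 0  [called from process_batch, line 5]
  process_batch(4, 0) -> 0  [called from probe_limits, line 20]
  probe_limits([12, 12, 6, 4, 11, 11, 12, 10]) -> 0  [called from main, line 32]
  weigh_samples(0, 3) -> 0  [called from main, line 34]
Log line origins:
  1: emitted by main (line 31)
  2: emitted by probe_limits (line 16)
  3: emitted by fold_scores (line 12)
  4: emitted by probe_limits (line 19)
  5: emitted by process_batch (line 4)
  6: emitted by process_batch (line 4)
  7: emitted by main (line 33)
  8: emitted by weigh_samples (line 23)
A correct fix: line 5: replace `//` with `+`.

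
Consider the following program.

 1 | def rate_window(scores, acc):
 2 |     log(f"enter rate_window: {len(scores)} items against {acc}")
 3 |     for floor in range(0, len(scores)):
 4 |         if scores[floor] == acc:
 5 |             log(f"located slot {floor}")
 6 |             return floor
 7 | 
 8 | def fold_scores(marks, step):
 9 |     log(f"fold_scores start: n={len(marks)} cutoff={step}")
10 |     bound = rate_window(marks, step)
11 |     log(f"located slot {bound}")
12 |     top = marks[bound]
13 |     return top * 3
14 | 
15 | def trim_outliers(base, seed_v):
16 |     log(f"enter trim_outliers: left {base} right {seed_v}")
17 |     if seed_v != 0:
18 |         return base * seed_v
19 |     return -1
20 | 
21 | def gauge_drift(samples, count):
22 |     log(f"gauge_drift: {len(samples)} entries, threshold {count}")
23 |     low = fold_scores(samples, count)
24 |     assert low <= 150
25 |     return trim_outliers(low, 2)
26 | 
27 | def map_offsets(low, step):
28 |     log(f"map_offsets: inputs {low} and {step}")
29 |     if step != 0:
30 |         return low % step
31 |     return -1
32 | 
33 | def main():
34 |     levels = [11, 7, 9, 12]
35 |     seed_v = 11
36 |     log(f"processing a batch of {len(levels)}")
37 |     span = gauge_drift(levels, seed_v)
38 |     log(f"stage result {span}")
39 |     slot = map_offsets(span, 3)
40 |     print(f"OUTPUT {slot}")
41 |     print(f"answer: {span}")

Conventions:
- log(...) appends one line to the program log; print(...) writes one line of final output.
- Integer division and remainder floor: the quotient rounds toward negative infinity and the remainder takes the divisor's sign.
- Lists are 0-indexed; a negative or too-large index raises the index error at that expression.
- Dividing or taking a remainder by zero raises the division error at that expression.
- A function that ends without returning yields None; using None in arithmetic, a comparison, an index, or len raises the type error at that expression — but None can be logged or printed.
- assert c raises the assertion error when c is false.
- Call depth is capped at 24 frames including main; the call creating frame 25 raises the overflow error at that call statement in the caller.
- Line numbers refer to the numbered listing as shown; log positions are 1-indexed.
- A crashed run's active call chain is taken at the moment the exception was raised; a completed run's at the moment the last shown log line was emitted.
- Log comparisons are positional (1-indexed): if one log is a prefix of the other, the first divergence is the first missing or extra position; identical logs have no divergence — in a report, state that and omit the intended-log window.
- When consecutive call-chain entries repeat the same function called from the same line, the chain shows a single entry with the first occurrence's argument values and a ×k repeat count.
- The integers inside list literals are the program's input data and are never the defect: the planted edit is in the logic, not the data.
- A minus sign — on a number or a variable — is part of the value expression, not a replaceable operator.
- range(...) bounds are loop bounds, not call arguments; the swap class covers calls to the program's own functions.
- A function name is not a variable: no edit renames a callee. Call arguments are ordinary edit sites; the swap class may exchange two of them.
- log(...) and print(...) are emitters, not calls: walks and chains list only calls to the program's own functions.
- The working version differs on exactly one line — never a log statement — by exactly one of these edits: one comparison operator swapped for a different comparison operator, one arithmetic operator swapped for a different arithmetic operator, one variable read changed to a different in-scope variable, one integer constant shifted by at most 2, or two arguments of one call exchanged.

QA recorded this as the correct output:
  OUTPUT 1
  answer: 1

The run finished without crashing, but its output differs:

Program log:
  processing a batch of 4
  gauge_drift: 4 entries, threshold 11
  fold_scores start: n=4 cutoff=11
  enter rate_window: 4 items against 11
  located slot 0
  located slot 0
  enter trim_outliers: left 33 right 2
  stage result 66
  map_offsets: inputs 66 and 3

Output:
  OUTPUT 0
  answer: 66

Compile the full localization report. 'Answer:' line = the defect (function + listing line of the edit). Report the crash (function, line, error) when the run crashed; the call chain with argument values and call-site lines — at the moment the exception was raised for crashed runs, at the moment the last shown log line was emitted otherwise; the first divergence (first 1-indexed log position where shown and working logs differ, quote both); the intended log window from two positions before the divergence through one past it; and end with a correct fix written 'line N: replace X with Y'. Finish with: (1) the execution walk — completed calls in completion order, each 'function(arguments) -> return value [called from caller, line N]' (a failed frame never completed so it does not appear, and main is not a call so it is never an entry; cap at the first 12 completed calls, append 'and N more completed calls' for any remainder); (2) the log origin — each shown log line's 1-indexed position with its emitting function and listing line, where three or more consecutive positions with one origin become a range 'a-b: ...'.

Answer: the defect is in trim_outliers at line 18.
Key observation: The earliest visible damage is log position 8 — 'stage result 66' rather than the intended 'stage result 1'.
Call chain: main -> map_offsets(66, 3) (called at line 39).
First divergence: position 8 — the shown line 'stage result 66' should read 'stage result 1'.
Intended log window:
  6: located slot 0
  7: enter trim_outliers: left 33 right 2
  8: stage result 1
  9: map_offsets: inputs 1 and 3
Execution walk:
  rate_window([11, 7, 9, 12], 11) -> 0  [called from fold_scores, line 10]
  fold_scores([11, 7, 9, 12], 11) -> 33  [called from gauge_drift, line 23]
  trim_outliers(33, 2) -> 66  [called from gauge_drift, line 25]
  gauge_drift([11, 7, 9, 12], 11) -> 66  [called from main, line 37]
  map_offsets(66, 3) -> 0  [called from main, line 39]
Log origins:
  1: from main, line 36
  2: from gauge_drift, line 22
  3: from fold_scores, line 9
  4: from rate_window, line 2
  5: from rate_window, line 5
  6: from fold_scores, line 11
  7: from trim_outliers, line 16
  8: from main, line 38
  9: from map_offsets, line 28
A correct fix: line 18: replace `*` with `%`.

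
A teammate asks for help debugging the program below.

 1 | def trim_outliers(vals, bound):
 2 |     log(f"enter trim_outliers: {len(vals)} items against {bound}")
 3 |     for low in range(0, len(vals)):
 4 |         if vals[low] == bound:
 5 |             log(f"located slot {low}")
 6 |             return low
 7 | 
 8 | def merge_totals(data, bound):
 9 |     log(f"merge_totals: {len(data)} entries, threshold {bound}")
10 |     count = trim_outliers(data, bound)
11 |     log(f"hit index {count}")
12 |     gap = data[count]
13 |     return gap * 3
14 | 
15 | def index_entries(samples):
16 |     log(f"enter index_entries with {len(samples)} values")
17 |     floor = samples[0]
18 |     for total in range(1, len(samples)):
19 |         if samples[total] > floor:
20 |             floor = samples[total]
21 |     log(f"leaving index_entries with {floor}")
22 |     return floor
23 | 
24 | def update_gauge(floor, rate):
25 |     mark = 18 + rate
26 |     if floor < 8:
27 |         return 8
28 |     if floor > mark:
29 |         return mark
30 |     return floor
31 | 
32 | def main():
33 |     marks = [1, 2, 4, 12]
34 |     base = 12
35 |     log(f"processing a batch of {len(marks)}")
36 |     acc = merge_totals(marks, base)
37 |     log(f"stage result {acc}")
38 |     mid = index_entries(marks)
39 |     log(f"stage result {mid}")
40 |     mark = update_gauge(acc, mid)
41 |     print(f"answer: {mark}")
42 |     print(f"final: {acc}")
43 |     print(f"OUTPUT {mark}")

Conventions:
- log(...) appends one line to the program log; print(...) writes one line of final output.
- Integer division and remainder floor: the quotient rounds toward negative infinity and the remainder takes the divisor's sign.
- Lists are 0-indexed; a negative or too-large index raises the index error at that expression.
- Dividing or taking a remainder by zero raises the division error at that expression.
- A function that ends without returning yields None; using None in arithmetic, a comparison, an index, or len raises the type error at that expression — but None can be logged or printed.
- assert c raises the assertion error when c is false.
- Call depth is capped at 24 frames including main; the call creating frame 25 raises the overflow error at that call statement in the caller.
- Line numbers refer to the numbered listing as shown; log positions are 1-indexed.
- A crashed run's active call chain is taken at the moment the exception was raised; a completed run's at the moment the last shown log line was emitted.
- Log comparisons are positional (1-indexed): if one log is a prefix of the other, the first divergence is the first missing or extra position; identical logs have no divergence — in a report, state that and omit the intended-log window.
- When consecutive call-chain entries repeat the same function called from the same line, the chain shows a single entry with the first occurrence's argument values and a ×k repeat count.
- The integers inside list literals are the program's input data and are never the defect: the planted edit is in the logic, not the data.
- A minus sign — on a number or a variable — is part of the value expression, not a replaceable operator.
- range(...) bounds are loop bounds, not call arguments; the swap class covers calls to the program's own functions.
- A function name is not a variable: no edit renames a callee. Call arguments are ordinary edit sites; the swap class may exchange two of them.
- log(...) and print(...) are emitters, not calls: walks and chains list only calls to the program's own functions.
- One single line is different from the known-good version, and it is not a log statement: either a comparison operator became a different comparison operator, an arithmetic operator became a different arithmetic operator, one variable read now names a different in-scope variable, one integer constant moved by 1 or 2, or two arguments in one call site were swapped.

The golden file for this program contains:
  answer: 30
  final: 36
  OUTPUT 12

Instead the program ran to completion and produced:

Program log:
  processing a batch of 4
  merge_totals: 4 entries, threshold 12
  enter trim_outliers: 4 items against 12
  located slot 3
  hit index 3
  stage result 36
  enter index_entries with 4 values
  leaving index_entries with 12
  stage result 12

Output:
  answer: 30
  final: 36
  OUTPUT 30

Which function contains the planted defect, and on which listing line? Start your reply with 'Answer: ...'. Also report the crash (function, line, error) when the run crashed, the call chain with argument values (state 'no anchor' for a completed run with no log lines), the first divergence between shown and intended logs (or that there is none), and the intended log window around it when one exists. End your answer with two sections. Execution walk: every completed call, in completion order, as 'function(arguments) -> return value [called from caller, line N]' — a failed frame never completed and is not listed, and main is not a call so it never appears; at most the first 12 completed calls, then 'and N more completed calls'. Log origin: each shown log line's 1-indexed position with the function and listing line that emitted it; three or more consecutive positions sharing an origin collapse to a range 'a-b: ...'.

Answer: the defect is in main at line 43.
Key fact: The logs agree in full; only the final output differs.
Call chain: main.
First divergence: none (the log streams are identical).
Execution walk:
  trim_outliers([1, 2, 4, 12], 12) -> 3  [called from merge_totals, line 10]
  merge_totals([1, 2, 4, 12], 12) -> 36  [called from main, line 36]
  index_entries([1, 2, 4, 12]) -> 12  [called from main, line 38]
  update_gauge(36, 12) -> 30  [called from main, line 40]
Origin of each log line:
  1: emitted by main (line 35)
  2: emitted by merge_totals (line 9)
  3: emitted by trim_outliers (line 2)
  4: emitted by trim_outliers (line 5)
  5: emitted by merge_totals (line 11)
  6: emitted by main (line 37)
  7: emitted by index_entries (line 16)
  8: emitted by index_entries (line 21)
  9: emitted by main (line 39)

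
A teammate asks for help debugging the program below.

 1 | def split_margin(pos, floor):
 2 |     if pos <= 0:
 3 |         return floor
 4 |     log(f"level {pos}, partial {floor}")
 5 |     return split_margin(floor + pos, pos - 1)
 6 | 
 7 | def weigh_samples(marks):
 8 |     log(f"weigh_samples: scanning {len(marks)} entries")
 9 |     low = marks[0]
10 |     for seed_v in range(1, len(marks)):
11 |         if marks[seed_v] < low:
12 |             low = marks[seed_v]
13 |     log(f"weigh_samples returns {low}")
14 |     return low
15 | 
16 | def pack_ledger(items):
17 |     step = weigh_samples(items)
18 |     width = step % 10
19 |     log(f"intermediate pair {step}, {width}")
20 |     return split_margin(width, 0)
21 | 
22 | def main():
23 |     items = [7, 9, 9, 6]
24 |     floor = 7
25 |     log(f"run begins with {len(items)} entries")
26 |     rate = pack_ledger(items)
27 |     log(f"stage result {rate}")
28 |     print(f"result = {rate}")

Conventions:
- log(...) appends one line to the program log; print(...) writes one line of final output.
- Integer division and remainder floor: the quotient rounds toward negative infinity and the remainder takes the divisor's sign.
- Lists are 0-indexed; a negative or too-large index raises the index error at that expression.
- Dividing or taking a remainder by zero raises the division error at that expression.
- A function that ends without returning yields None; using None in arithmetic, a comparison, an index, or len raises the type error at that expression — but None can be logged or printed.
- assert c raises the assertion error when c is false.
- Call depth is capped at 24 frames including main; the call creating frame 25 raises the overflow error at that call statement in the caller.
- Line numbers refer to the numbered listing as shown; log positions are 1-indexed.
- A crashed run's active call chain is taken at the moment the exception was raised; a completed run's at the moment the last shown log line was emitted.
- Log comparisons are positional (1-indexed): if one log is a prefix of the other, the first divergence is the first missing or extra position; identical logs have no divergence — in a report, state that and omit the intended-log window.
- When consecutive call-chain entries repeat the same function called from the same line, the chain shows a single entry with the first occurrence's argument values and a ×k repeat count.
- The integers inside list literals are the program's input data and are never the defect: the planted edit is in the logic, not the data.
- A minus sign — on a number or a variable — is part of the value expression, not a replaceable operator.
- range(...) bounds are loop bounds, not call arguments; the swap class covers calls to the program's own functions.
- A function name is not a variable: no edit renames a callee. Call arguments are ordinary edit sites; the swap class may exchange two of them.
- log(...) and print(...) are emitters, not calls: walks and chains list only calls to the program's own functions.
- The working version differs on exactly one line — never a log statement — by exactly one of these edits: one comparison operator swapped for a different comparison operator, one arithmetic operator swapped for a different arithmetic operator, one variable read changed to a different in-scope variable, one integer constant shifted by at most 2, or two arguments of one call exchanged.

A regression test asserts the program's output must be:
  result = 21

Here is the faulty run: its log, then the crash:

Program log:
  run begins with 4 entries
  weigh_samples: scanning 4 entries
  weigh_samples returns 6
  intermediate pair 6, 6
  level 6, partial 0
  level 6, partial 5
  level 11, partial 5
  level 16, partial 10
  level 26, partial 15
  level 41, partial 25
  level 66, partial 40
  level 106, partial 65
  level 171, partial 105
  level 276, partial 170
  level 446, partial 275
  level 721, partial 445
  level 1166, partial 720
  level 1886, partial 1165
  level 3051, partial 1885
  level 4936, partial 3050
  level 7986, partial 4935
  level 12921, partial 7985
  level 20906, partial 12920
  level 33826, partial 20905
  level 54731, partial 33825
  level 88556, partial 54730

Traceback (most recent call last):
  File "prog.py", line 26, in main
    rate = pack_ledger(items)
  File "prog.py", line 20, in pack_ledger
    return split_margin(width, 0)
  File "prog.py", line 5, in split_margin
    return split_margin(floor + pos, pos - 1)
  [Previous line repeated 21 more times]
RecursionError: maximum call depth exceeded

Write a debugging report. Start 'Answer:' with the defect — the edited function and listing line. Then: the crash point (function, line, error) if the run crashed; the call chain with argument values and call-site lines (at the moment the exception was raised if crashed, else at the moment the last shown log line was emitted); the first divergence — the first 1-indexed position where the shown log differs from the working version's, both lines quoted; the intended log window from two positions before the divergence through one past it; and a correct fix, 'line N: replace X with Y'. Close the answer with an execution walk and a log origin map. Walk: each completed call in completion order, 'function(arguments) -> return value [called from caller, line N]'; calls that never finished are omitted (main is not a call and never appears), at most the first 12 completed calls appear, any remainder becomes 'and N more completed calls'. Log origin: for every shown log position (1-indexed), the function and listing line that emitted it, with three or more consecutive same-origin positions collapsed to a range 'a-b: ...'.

Answer: the defect is in split_margin at line 5.
Core observation: Log line 6 is where behavior first shows: 'level 6, partial 5' appears instead of 'level 5, partial 6'.
Crash: split_margin, line 5, RecursionError.
Call chain: main -> pack_ledger([7, 9, 9, 6]) (called at line 26) -> split_margin(6, 0) (called at line 20) -> split_margin(6, 5) (called at line 5) ×21.
First divergence: position 6; shown 'level 6, partial 5' vs intended 'level 5, partial 6'.
Intended log window:
  4: intermediate pair 6, 6
  5: level 6, partial 0
  6: level 5, partial 6
  7: level 4, partial 11
Execution walk:
  weigh_samples([7, 9, 9, 6]) -> 6  [called from pack_ledger, line 17]
Log line origins:
  1: emitted by main (line 25)
  2: emitted by weigh_samples (line 8)
  3: emitted by weigh_samples (line 13)
  4: emitted by pack_ledger (line 19)
  5-26: emitted by split_margin (line 4)
A correct fix: line 5: replace `split_margin(floor + pos, pos - 1)` with `split_margin(pos - 1, floor + pos)`.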